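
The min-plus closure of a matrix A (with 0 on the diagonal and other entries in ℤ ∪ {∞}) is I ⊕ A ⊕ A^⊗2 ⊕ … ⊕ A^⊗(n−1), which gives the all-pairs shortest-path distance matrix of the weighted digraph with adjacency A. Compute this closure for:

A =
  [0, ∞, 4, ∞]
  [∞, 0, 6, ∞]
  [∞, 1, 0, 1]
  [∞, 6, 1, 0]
Closure =
  [0, 5, 4, 5]
  [∞, 0, 6, 7]
  [∞, 1, 0, 1]
  [∞, 2, 1, 0]

This is the Floyd-Warshall all-pairs shortest-path computation. For each intermediate vertex k = 0, 1, …, 3, update dist[i][j] ← min(dist[i][j], dist[i][k] + dist[k][j]). The final matrix gives, for each (i, j), the minimum total weight of any directed path from i to j (possibly empty when i = j).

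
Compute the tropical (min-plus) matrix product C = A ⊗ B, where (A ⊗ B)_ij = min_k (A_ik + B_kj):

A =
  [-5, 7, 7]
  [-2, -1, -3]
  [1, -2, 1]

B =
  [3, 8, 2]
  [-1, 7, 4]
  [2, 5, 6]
A ⊗ B =
  [-2, 3, -3]
  [-2, 2, 0]
  [-3, 5, 2]

Apply the min-plus product entry-by-entry:
  C[0][0] = min over k of (A[0][0] + B[0][0] = -5 + 3 = -2, A[0][1] + B[1][0] = 7 + -1 = 6, A[0][2] + B[2][0] = 7 + 2 = 9) = -2 (attained at k = 0)
  C[0][1] = min over k of (A[0][0] + B[0][1] = -5 + 8 = 3, A[0][1] + B[1][1] = 7 + 7 = 14, A[0][2] + B[2][1] = 7 + 5 = 12) = 3 (attained at k = 0)
  C[0][2] = min over k of (A[0][0] + B[0][2] = -5 + 2 = -3, A[0][1] + B[1][2] = 7 + 4 = 11, A[0][2] + B[2][2] = 7 + 6 = 13) = -3 (attained at k = 0)
  C[1][0] = min over k of (A[1][0] + B[0][0] = -2 + 3 = 1, A[1][1] + B[1][0] = -1 + -1 = -2, A[1][2] + B[2][0] = -3 + 2 = -1) = -2 (attained at k = 1)
  C[1][1] = min over k of (A[1][0] + B[0][1] = -2 + 8 = 6, A[1][1] + B[1][1] = -1 + 7 = 6, A[1][2] + B[2][1] = -3 + 5 = 2) = 2 (attained at k = 2)
  C[1][2] = min over k of (A[1][0] + B[0][2] = -2 + 2 = 0, A[1][1] + B[1][2] = -1 + 4 = 3, A[1][2] + B[2][2] = -3 + 6 = 3) = 0 (attained at k = 0)
  C[2][0] = min over k of (A[2][0] + B[0][0] = 1 + 3 = 4, A[2][1] + B[1][0] = -2 + -1 = -3, A[2][2] + B[2][0] = 1 + 2 = 3) = -3 (attained at k = 1)
  C[2][1] = min over k of (A[2][0] + B[0][1] = 1 + 8 = 9, A[2][1] + B[1][1] = -2 + 7 = 5, A[2][2] + B[2][1] = 1 + 5 = 6) = 5 (attained at k = 1)
  C[2][2] = min over k of (A[2][0] + B[0][2] = 1 + 2 = 3, A[2][1] + B[1][2] = -2 + 4 = 2, A[2][2] + B[2][2] = 1 + 6 = 7) = 2 (attained at k = 1)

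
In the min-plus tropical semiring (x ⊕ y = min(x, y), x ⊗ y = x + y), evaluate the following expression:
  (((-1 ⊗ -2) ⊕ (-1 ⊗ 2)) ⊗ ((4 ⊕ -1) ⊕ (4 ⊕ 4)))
(((-1 ⊗ -2) ⊕ (-1 ⊗ 2)) ⊗ ((4 ⊕ -1) ⊕ (4 ⊕ 4))) = -4

Expand innermost to outermost. Recall ⊕ takes the minimum of its arguments and ⊗ takes their sum. Working out the expression (((-1 ⊗ -2) ⊕ (-1 ⊗ 2)) ⊗ ((4 ⊕ -1) ⊕ (4 ⊕ 4))) gives -4.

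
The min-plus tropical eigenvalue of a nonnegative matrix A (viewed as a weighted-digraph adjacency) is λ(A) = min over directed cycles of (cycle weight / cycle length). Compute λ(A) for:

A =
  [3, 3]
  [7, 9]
λ(A) = 3

Enumerate directed cycles and compute their means (weight / length). Sample:
  cycle 0 → 0: weight = 3, length = 1, mean = 3/1 ≈ 3.000
  cycle 1 → 1: weight = 9, length = 1, mean = 9/1 ≈ 9.000
  cycle 0 → 1 → 0: weight = 10, length = 2, mean = 10/2 ≈ 5.000
  cycle 1 → 0 → 1: weight = 10, length = 2, mean = 10/2 ≈ 5.000
Minimum mean = 3.000, attained e.g. along the cycle 0 → 0 with weight 3 and length 1. So λ(A) = 3/1 = 3.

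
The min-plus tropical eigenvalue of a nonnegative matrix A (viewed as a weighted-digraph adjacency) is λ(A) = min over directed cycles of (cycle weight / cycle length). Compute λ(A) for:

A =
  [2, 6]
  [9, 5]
λ(A) = 2

Enumerate directed cycles and compute their means (weight / length). Sample:
  cycle 0 → 0: weight = 2, length = 1, mean = 2/1 ≈ 2.000
  cycle 1 → 1: weight = 5, length = 1, mean = 5/1 ≈ 5.000
  cycle 0 → 1 → 0: weight = 15, length = 2, mean = 15/2 ≈ 7.500
  cycle 1 → 0 → 1: weight = 15, length = 2, mean = 15/2 ≈ 7.500
Minimum mean = 2.000, attained e.g. along the cycle 0 → 0 with weight 2 and length 1. So λ(A) = 2/1 = 2.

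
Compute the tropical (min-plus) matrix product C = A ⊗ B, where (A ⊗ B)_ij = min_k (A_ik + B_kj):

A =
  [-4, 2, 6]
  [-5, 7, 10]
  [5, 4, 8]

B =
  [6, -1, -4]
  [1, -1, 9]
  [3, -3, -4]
A ⊗ B =
  [2, -5, -8]
  [1, -6, -9]
  [5, 3, 1]

Apply the min-plus product entry-by-entry:
  C[0][0] = min over k of (A[0][0] + B[0][0] = -4 + 6 = 2, A[0][1] + B[1][0] = 2 + 1 = 3, A[0][2] + B[2][0] = 6 + 3 = 9) = 2 (attained at k = 0)
  C[0][1] = min over k of (A[0][0] + B[0][1] = -4 + -1 = -5, A[0][1] + B[1][1] = 2 + -1 = 1, A[0][2] + B[2][1] = 6 + -3 = 3) = -5 (attained at k = 0)
  C[0][2] = min over k of (A[0][0] + B[0][2] = -4 + -4 = -8, A[0][1] + B[1][2] = 2 + 9 = 11, A[0][2] + B[2][2] = 6 + -4 = 2) = -8 (attained at k = 0)
  C[1][0] = min over k of (A[1][0] + B[0][0] = -5 + 6 = 1, A[1][1] + B[1][0] = 7 + 1 = 8, A[1][2] + B[2][0] = 10 + 3 = 13) = 1 (attained at k = 0)
  C[1][1] = min over k of (A[1][0] + B[0][1] = -5 + -1 = -6, A[1][1] + B[1][1] = 7 + -1 = 6, A[1][2] + B[2][1] = 10 + -3 = 7) = -6 (attained at k = 0)
  C[1][2] = min over k of (A[1][0] + B[0][2] = -5 + -4 = -9, A[1][1] + B[1][2] = 7 + 9 = 16, A[1][2] + B[2][2] = 10 + -4 = 6) = -9 (attained at k = 0)
  C[2][0] = min over k of (A[2][0] + B[0][0] = 5 + 6 = 11, A[2][1] + B[1][0] = 4 + 1 = 5, A[2][2] + B[2][0] = 8 + 3 = 11) = 5 (attained at k = 1)
  C[2][1] = min over k of (A[2][0] + B[0][1] = 5 + -1 = 4, A[2][1] + B[1][1] = 4 + -1 = 3, A[2][2] + B[2][1] = 8 + -3 = 5) = 3 (attained at k = 1)
  C[2][2] = min over k of (A[2][0] + B[0][2] = 5 + -4 = 1, A[2][1] + B[1][2] = 4 + 9 = 13, A[2][2] + B[2][2] = 8 + -4 = 4) = 1 (attained at k = 0)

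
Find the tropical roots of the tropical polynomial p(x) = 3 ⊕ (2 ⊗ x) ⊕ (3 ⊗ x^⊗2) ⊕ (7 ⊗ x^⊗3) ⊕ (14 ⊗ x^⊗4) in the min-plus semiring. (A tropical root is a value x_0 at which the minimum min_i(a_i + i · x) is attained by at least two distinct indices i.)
Roots: {-7, -4, -1, 1}

Each tropical root is a break point of the lower envelope of the lines y = a_i + i · x (there are 5 lines, with slopes 0, 1, ..., 4). Only the lines that attain the minimum somewhere contribute to roots; other lines are dominated. Here the surviving (envelope) indices are i = 4, i = 3, i = 2, i = 1, i = 0.
Intersections between consecutive envelope lines give the roots: for adjacent envelope indices i < j the intersection is x = (a_i − a_j) / (j − i). Reading off the sorted break points: {-7, -4, -1, 1}.
Verification: at each break x_0, at least two indices attain the minimum of min_i(a_i + i · x_0).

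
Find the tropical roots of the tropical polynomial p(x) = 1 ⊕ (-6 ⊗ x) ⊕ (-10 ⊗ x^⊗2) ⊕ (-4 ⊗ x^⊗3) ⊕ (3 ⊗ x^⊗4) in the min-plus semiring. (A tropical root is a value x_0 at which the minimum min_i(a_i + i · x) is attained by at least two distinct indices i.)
Roots: {-7, -6, 4, 7}

Each tropical root is a break point of the lower envelope of the lines y = a_i + i · x (there are 5 lines, with slopes 0, 1, ..., 4). Only the lines that attain the minimum somewhere contribute to roots; other lines are dominated. Here the surviving (envelope) indices are i = 4, i = 3, i = 2, i = 1, i = 0.
Intersections between consecutive envelope lines give the roots: for adjacent envelope indices i < j the intersection is x = (a_i − a_j) / (j − i). Reading off the sorted break points: {-7, -6, 4, 7}.
Verification: at each break x_0, at least two indices attain the minimum of min_i(a_i + i · x_0).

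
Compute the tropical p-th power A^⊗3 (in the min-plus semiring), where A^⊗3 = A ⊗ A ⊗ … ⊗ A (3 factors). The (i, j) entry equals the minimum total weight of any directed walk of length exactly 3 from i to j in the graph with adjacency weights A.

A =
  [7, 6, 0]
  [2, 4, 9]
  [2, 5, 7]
A^⊗3 =
  [7, 8, 2]
  [4, 7, 6]
  [4, 7, 7]

Each entry (A^⊗3)_ij equals the minimum over all length-3 walks i = v_0 → v_1 → … → v_3 = j of Σ_t A[v_t][v_{t+1}]. For example, for (i, j) = (0, 2) we minimise over 9 possible intermediate vertex sequences; the minimum is 2, attained along the walk 0 → 2 → 0 → 2.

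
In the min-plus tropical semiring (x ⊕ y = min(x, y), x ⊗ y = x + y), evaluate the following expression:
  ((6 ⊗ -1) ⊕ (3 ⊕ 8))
((6 ⊗ -1) ⊕ (3 ⊕ 8)) = 3

Expand innermost to outermost. Recall ⊕ takes the minimum of its arguments and ⊗ takes their sum. Working out the expression ((6 ⊗ -1) ⊕ (3 ⊕ 8)) gives 3.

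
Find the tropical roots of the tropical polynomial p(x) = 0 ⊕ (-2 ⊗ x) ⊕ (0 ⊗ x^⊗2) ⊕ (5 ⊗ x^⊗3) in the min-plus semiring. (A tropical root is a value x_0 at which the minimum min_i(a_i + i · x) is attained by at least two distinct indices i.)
Roots: {-5, -2, 2}

Each tropical root is a break point of the lower envelope of the lines y = a_i + i · x (there are 4 lines, with slopes 0, 1, ..., 3). Only the lines that attain the minimum somewhere contribute to roots; other lines are dominated. Here the surviving (envelope) indices are i = 3, i = 2, i = 1, i = 0.
Intersections between consecutive envelope lines give the roots: for adjacent envelope indices i < j the intersection is x = (a_i − a_j) / (j − i). Reading off the sorted break points: {-5, -2, 2}.
Verification: at each break x_0, at least two indices attain the minimum of min_i(a_i + i · x_0).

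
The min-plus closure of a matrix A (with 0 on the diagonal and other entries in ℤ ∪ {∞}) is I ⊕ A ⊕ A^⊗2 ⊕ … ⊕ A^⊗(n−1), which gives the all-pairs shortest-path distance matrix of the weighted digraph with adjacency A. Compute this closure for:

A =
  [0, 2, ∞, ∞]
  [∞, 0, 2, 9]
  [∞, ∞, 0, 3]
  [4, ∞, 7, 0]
Closure =
  [0, 2, 4, 7]
  [9, 0, 2, 5]
  [7, 9, 0, 3]
  [4, 6, 7, 0]

This is the Floyd-Warshall all-pairs shortest-path computation. For each intermediate vertex k = 0, 1, …, 3, update dist[i][j] ← min(dist[i][j], dist[i][k] + dist[k][j]). The final matrix gives, for each (i, j), the minimum total weight of any directed path from i to j (possibly empty when i = j).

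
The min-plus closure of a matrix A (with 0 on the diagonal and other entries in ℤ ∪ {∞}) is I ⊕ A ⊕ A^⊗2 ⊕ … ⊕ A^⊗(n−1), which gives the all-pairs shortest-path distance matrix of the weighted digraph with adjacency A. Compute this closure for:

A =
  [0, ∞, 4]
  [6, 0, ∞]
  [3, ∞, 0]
Closure =
  [0, ∞, 4]
  [6, 0, 10]
  [3, ∞, 0]

This is the Floyd-Warshall all-pairs shortest-path computation. For each intermediate vertex k = 0, 1, …, 2, update dist[i][j] ← min(dist[i][j], dist[i][k] + dist[k][j]). The final matrix gives, for each (i, j), the minimum total weight of any directed path from i to j (possibly empty when i = j).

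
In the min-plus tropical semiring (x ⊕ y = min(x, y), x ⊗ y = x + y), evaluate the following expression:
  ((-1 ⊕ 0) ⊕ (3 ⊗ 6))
((-1 ⊕ 0) ⊕ (3 ⊗ 6)) = -1

Expand innermost to outermost. Recall ⊕ takes the minimum of its arguments and ⊗ takes their sum. Working out the expression ((-1 ⊕ 0) ⊕ (3 ⊗ 6)) gives -1.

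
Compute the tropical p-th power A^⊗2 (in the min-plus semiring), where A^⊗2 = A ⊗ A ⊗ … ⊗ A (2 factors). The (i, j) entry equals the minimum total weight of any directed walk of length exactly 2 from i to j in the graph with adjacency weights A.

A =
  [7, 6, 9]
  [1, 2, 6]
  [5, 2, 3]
A^⊗2 =
  [7, 8, 12]
  [3, 4, 8]
  [3, 4, 6]

Each entry (A^⊗2)_ij equals the minimum over all length-2 walks i = v_0 → v_1 → … → v_2 = j of Σ_t A[v_t][v_{t+1}]. For example, for (i, j) = (0, 2) we minimise over 3 possible intermediate vertex sequences; the minimum is 12, attained along the walk 0 → 1 → 2.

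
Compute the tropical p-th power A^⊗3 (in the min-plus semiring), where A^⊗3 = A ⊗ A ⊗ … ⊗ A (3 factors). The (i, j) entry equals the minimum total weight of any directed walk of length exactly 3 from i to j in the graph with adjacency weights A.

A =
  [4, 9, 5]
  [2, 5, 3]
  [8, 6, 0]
A^⊗3 =
  [12, 11, 5]
  [10, 9, 3]
  [8, 6, 0]

Each entry (A^⊗3)_ij equals the minimum over all length-3 walks i = v_0 → v_1 → … → v_3 = j of Σ_t A[v_t][v_{t+1}]. For example, for (i, j) = (0, 2) we minimise over 9 possible intermediate vertex sequences; the minimum is 5, attained along the walk 0 → 2 → 2 → 2.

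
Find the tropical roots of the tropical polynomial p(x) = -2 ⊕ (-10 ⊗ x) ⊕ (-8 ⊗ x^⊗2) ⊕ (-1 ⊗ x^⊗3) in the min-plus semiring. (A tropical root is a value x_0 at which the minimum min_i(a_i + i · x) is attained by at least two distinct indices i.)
Roots: {-7, -2, 8}

Each tropical root is a break point of the lower envelope of the lines y = a_i + i · x (there are 4 lines, with slopes 0, 1, ..., 3). Only the lines that attain the minimum somewhere contribute to roots; other lines are dominated. Here the surviving (envelope) indices are i = 3, i = 2, i = 1, i = 0.
Intersections between consecutive envelope lines give the roots: for adjacent envelope indices i < j the intersection is x = (a_i − a_j) / (j − i). Reading off the sorted break points: {-7, -2, 8}.
Verification: at each break x_0, at least two indices attain the minimum of min_i(a_i + i · x_0).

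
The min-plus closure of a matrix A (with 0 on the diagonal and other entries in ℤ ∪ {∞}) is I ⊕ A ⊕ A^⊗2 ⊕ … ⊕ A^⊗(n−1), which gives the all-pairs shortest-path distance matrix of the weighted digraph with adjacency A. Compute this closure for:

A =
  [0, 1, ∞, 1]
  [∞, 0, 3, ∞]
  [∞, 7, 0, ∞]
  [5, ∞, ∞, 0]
Closure =
  [0, 1, 4, 1]
  [∞, 0, 3, ∞]
  [∞, 7, 0, ∞]
  [5, 6, 9, 0]

This is the Floyd-Warshall all-pairs shortest-path computation. For each intermediate vertex k = 0, 1, …, 3, update dist[i][j] ← min(dist[i][j], dist[i][k] + dist[k][j]). The final matrix gives, for each (i, j), the minimum total weight of any directed path from i to j (possibly empty when i = j).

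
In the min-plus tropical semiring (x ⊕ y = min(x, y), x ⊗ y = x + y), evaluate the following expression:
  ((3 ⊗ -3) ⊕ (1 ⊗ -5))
((3 ⊗ -3) ⊕ (1 ⊗ -5)) = -4

Expand innermost to outermost. Recall ⊕ takes the minimum of its arguments and ⊗ takes their sum. Working out the expression ((3 ⊗ -3) ⊕ (1 ⊗ -5)) gives -4.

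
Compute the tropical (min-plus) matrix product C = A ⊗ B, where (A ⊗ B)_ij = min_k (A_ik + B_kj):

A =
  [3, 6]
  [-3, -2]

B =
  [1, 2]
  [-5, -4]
A ⊗ B =
  [1, 2]
  [-7, -6]

Apply the min-plus product entry-by-entry:
  C[0][0] = min over k of (A[0][0] + B[0][0] = 3 + 1 = 4, A[0][1] + B[1][0] = 6 + -5 = 1) = 1 (attained at k = 1)
  C[0][1] = min over k of (A[0][0] + B[0][1] = 3 + 2 = 5, A[0][1] + B[1][1] = 6 + -4 = 2) = 2 (attained at k = 1)
  C[1][0] = min over k of (A[1][0] + B[0][0] = -3 + 1 = -2, A[1][1] + B[1][0] = -2 + -5 = -7) = -7 (attained at k = 1)
  C[1][1] = min over k of (A[1][0] + B[0][1] = -3 + 2 = -1, A[1][1] + B[1][1] = -2 + -4 = -6) = -6 (attained at k = 1)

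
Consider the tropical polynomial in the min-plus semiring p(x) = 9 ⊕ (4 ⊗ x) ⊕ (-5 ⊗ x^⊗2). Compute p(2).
p(2) = -1

A tropical monomial a ⊗ x^⊗i evaluates to a + i · x. Evaluating each term at x = 2:
  Term 0 contributes 9 + 0 · 2 = 9
  Term 1 contributes 4 + 1 · 2 = 6
  Term 2 contributes -5 + 2 · 2 = -1
p(2) = ⊕ of these = min[9, 6, -1] = -1.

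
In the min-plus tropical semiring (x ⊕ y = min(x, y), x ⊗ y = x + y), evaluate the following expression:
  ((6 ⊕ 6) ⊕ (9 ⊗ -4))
((6 ⊕ 6) ⊕ (9 ⊗ -4)) = 5

Expand innermost to outermost. Recall ⊕ takes the minimum of its arguments and ⊗ takes their sum. Working out the expression ((6 ⊕ 6) ⊕ (9 ⊗ -4)) gives 5.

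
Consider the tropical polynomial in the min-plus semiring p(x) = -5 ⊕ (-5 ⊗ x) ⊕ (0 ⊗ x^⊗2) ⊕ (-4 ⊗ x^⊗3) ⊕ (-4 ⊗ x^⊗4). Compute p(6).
p(6) = -5

A tropical monomial a ⊗ x^⊗i evaluates to a + i · x. Evaluating each term at x = 6:
  Term 0 contributes -5 + 0 · 6 = -5
  Term 1 contributes -5 + 1 · 6 = 1
  Term 2 contributes 0 + 2 · 6 = 12
  Term 3 contributes -4 + 3 · 6 = 14
  Term 4 contributes -4 + 4 · 6 = 20
p(6) = ⊕ of these = min[-5, 1, 12, 14, 20] = -5.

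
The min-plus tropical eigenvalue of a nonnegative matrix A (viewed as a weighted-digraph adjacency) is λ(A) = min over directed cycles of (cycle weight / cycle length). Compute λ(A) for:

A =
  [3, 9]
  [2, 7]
λ(A) = 3

Enumerate directed cycles and compute their means (weight / length). Sample:
  cycle 0 → 0: weight = 3, length = 1, mean = 3/1 ≈ 3.000
  cycle 1 → 1: weight = 7, length = 1, mean = 7/1 ≈ 7.000
  cycle 0 → 1 → 0: weight = 11, length = 2, mean = 11/2 ≈ 5.500
  cycle 1 → 0 → 1: weight = 11, length = 2, mean = 11/2 ≈ 5.500
Minimum mean = 3.000, attained e.g. along the cycle 0 → 0 with weight 3 and length 1. So λ(A) = 3/1 = 3.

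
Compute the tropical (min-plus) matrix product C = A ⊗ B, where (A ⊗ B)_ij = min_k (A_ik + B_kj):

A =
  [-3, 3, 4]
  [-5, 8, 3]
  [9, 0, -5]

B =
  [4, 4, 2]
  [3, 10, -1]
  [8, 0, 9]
A ⊗ B =
  [1, 1, -1]
  [-1, -1, -3]
  [3, -5, -1]

Apply the min-plus product entry-by-entry:
  C[0][0] = min over k of (A[0][0] + B[0][0] = -3 + 4 = 1, A[0][1] + B[1][0] = 3 + 3 = 6, A[0][2] + B[2][0] = 4 + 8 = 12) = 1 (attained at k = 0)
  C[0][1] = min over k of (A[0][0] + B[0][1] = -3 + 4 = 1, A[0][1] + B[1][1] = 3 + 10 = 13, A[0][2] + B[2][1] = 4 + 0 = 4) = 1 (attained at k = 0)
  C[0][2] = min over k of (A[0][0] + B[0][2] = -3 + 2 = -1, A[0][1] + B[1][2] = 3 + -1 = 2, A[0][2] + B[2][2] = 4 + 9 = 13) = -1 (attained at k = 0)
  C[1][0] = min over k of (A[1][0] + B[0][0] = -5 + 4 = -1, A[1][1] + B[1][0] = 8 + 3 = 11, A[1][2] + B[2][0] = 3 + 8 = 11) = -1 (attained at k = 0)
  C[1][1] = min over k of (A[1][0] + B[0][1] = -5 + 4 = -1, A[1][1] + B[1][1] = 8 + 10 = 18, A[1][2] + B[2][1] = 3 + 0 = 3) = -1 (attained at k = 0)
  C[1][2] = min over k of (A[1][0] + B[0][2] = -5 + 2 = -3, A[1][1] + B[1][2] = 8 + -1 = 7, A[1][2] + B[2][2] = 3 + 9 = 12) = -3 (attained at k = 0)
  C[2][0] = min over k of (A[2][0] + B[0][0] = 9 + 4 = 13, A[2][1] + B[1][0] = 0 + 3 = 3, A[2][2] + B[2][0] = -5 + 8 = 3) = 3 (attained at k = 1)
  C[2][1] = min over k of (A[2][0] + B[0][1] = 9 + 4 = 13, A[2][1] + B[1][1] = 0 + 10 = 10, A[2][2] + B[2][1] = -5 + 0 = -5) = -5 (attained at k = 2)
  C[2][2] = min over k of (A[2][0] + B[0][2] = 9 + 2 = 11, A[2][1] + B[1][2] = 0 + -1 = -1, A[2][2] + B[2][2] = -5 + 9 = 4) = -1 (attained at k = 1)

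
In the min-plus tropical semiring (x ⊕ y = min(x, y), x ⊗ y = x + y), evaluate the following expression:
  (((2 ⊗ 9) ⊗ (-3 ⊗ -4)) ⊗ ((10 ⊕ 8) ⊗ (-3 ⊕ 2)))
(((2 ⊗ 9) ⊗ (-3 ⊗ -4)) ⊗ ((10 ⊕ 8) ⊗ (-3 ⊕ 2))) = 9

Expand innermost to outermost. Recall ⊕ takes the minimum of its arguments and ⊗ takes their sum. Working out the expression (((2 ⊗ 9) ⊗ (-3 ⊗ -4)) ⊗ ((10 ⊕ 8) ⊗ (-3 ⊕ 2))) gives 9.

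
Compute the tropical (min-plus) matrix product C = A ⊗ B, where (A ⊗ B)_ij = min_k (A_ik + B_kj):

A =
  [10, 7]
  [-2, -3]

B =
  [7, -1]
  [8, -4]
A ⊗ B =
  [15, 3]
  [5, -7]

Apply the min-plus product entry-by-entry:
  C[0][0] = min over k of (A[0][0] + B[0][0] = 10 + 7 = 17, A[0][1] + B[1][0] = 7 + 8 = 15) = 15 (attained at k = 1)
  C[0][1] = min over k of (A[0][0] + B[0][1] = 10 + -1 = 9, A[0][1] + B[1][1] = 7 + -4 = 3) = 3 (attained at k = 1)
  C[1][0] = min over k of (A[1][0] + B[0][0] = -2 + 7 = 5, A[1][1] + B[1][0] = -3 + 8 = 5) = 5 (attained at k = 0)
  C[1][1] = min over k of (A[1][0] + B[0][1] = -2 + -1 = -3, A[1][1] + B[1][1] = -3 + -4 = -7) = -7 (attained at k = 1)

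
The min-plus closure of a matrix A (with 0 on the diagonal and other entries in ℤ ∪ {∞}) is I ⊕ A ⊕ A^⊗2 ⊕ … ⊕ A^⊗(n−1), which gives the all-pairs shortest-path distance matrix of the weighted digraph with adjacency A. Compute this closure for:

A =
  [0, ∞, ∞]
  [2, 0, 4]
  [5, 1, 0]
Closure =
  [0, ∞, ∞]
  [2, 0, 4]
  [3, 1, 0]

This is the Floyd-Warshall all-pairs shortest-path computation. For each intermediate vertex k = 0, 1, …, 2, update dist[i][j] ← min(dist[i][j], dist[i][k] + dist[k][j]). The final matrix gives, for each (i, j), the minimum total weight of any directed path from i to j (possibly empty when i = j).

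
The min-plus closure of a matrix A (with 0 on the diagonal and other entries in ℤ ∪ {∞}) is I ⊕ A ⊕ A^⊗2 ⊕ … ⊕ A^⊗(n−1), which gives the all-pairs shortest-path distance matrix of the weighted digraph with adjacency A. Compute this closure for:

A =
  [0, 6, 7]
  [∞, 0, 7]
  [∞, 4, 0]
Closure =
  [0, 6, 7]
  [∞, 0, 7]
  [∞, 4, 0]

This is the Floyd-Warshall all-pairs shortest-path computation. For each intermediate vertex k = 0, 1, …, 2, update dist[i][j] ← min(dist[i][j], dist[i][k] + dist[k][j]). The final matrix gives, for each (i, j), the minimum total weight of any directed path from i to j (possibly empty when i = j).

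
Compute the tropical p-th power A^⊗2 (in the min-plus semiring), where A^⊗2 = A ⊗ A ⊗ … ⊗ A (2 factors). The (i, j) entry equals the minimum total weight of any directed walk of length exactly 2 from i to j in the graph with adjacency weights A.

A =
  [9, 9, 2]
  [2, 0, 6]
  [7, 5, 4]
A^⊗2 =
  [9, 7, 6]
  [2, 0, 4]
  [7, 5, 8]

Each entry (A^⊗2)_ij equals the minimum over all length-2 walks i = v_0 → v_1 → … → v_2 = j of Σ_t A[v_t][v_{t+1}]. For example, for (i, j) = (0, 2) we minimise over 3 possible intermediate vertex sequences; the minimum is 6, attained along the walk 0 → 2 → 2.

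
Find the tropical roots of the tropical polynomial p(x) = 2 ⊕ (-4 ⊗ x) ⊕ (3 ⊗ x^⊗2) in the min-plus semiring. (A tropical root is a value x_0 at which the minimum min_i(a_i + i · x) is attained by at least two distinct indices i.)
Roots: {-7, 6}

Each tropical root is a break point of the lower envelope of the lines y = a_i + i · x (there are 3 lines, with slopes 0, 1, ..., 2). Only the lines that attain the minimum somewhere contribute to roots; other lines are dominated. Here the surviving (envelope) indices are i = 2, i = 1, i = 0.
Intersections between consecutive envelope lines give the roots: for adjacent envelope indices i < j the intersection is x = (a_i − a_j) / (j − i). Reading off the sorted break points: {-7, 6}.
Verification: at each break x_0, at least two indices attain the minimum of min_i(a_i + i · x_0).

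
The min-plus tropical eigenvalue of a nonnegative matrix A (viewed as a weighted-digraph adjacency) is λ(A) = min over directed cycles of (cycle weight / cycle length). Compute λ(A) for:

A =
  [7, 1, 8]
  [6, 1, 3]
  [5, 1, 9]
λ(A) = 1

Enumerate directed cycles and compute their means (weight / length). Sample:
  cycle 0 → 0: weight = 7, length = 1, mean = 7/1 ≈ 7.000
  cycle 1 → 1: weight = 1, length = 1, mean = 1/1 ≈ 1.000
  cycle 2 → 2: weight = 9, length = 1, mean = 9/1 ≈ 9.000
  cycle 0 → 1 → 0: weight = 7, length = 2, mean = 7/2 ≈ 3.500
  cycle 0 → 2 → 0: weight = 13, length = 2, mean = 13/2 ≈ 6.500
  cycle 1 → 0 → 1: weight = 7, length = 2, mean = 7/2 ≈ 3.500
Minimum mean = 1.000, attained e.g. along the cycle 1 → 1 with weight 1 and length 1. So λ(A) = 1/1 = 1.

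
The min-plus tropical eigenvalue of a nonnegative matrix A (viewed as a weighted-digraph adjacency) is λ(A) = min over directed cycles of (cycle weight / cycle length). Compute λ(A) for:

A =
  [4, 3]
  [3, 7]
λ(A) = 3

Enumerate directed cycles and compute their means (weight / length). Sample:
  cycle 0 → 0: weight = 4, length = 1, mean = 4/1 ≈ 4.000
  cycle 1 → 1: weight = 7, length = 1, mean = 7/1 ≈ 7.000
  cycle 0 → 1 → 0: weight = 6, length = 2, mean = 6/2 ≈ 3.000
  cycle 1 → 0 → 1: weight = 6, length = 2, mean = 6/2 ≈ 3.000
Minimum mean = 3.000, attained e.g. along the cycle 0 → 1 → 0 with weight 6 and length 2. So λ(A) = 6/2 = 3.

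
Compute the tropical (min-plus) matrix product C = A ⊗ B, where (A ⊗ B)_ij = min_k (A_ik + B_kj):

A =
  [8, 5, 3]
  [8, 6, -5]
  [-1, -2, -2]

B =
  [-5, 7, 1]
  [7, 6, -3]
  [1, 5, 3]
A ⊗ B =
  [3, 8, 2]
  [-4, 0, -2]
  [-6, 3, -5]

Apply the min-plus product entry-by-entry:
  C[0][0] = min over k of (A[0][0] + B[0][0] = 8 + -5 = 3, A[0][1] + B[1][0] = 5 + 7 = 12, A[0][2] + B[2][0] = 3 + 1 = 4) = 3 (attained at k = 0)
  C[0][1] = min over k of (A[0][0] + B[0][1] = 8 + 7 = 15, A[0][1] + B[1][1] = 5 + 6 = 11, A[0][2] + B[2][1] = 3 + 5 = 8) = 8 (attained at k = 2)
  C[0][2] = min over k of (A[0][0] + B[0][2] = 8 + 1 = 9, A[0][1] + B[1][2] = 5 + -3 = 2, A[0][2] + B[2][2] = 3 + 3 = 6) = 2 (attained at k = 1)
  C[1][0] = min over k of (A[1][0] + B[0][0] = 8 + -5 = 3, A[1][1] + B[1][0] = 6 + 7 = 13, A[1][2] + B[2][0] = -5 + 1 = -4) = -4 (attained at k = 2)
  C[1][1] = min over k of (A[1][0] + B[0][1] = 8 + 7 = 15, A[1][1] + B[1][1] = 6 + 6 = 12, A[1][2] + B[2][1] = -5 + 5 = 0) = 0 (attained at k = 2)
  C[1][2] = min over k of (A[1][0] + B[0][2] = 8 + 1 = 9, A[1][1] + B[1][2] = 6 + -3 = 3, A[1][2] + B[2][2] = -5 + 3 = -2) = -2 (attained at k = 2)
  C[2][0] = min over k of (A[2][0] + B[0][0] = -1 + -5 = -6, A[2][1] + B[1][0] = -2 + 7 = 5, A[2][2] + B[2][0] = -2 + 1 = -1) = -6 (attained at k = 0)
  C[2][1] = min over k of (A[2][0] + B[0][1] = -1 + 7 = 6, A[2][1] + B[1][1] = -2 + 6 = 4, A[2][2] + B[2][1] = -2 + 5 = 3) = 3 (attained at k = 2)
  C[2][2] = min over k of (A[2][0] + B[0][2] = -1 + 1 = 0, A[2][1] + B[1][2] = -2 + -3 = -5, A[2][2] + B[2][2] = -2 + 3 = 1) = -5 (attained at k = 1)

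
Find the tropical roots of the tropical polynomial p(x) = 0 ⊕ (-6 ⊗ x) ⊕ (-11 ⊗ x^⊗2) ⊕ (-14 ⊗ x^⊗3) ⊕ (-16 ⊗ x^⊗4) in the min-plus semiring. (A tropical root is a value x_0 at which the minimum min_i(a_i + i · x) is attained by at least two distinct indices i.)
Roots: {2, 3, 5, 6}

Each tropical root is a break point of the lower envelope of the lines y = a_i + i · x (there are 5 lines, with slopes 0, 1, ..., 4). Only the lines that attain the minimum somewhere contribute to roots; other lines are dominated. Here the surviving (envelope) indices are i = 4, i = 3, i = 2, i = 1, i = 0.
Intersections between consecutive envelope lines give the roots: for adjacent envelope indices i < j the intersection is x = (a_i − a_j) / (j − i). Reading off the sorted break points: {2, 3, 5, 6}.
Verification: at each break x_0, at least two indices attain the minimum of min_i(a_i + i · x_0).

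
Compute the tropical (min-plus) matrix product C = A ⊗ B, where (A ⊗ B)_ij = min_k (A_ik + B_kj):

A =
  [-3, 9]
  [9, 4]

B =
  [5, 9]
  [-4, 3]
A ⊗ B =
  [2, 6]
  [0, 7]

Apply the min-plus product entry-by-entry:
  C[0][0] = min over k of (A[0][0] + B[0][0] = -3 + 5 = 2, A[0][1] + B[1][0] = 9 + -4 = 5) = 2 (attained at k = 0)
  C[0][1] = min over k of (A[0][0] + B[0][1] = -3 + 9 = 6, A[0][1] + B[1][1] = 9 + 3 = 12) = 6 (attained at k = 0)
  C[1][0] = min over k of (A[1][0] + B[0][0] = 9 + 5 = 14, A[1][1] + B[1][0] = 4 + -4 = 0) = 0 (attained at k = 1)
  C[1][1] = min over k of (A[1][0] + B[0][1] = 9 + 9 = 18, A[1][1] + B[1][1] = 4 + 3 = 7) = 7 (attained at k = 1)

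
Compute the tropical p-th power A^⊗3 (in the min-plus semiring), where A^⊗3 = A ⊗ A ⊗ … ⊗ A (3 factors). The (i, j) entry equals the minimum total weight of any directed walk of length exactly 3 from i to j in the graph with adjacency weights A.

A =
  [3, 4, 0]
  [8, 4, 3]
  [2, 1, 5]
A^⊗3 =
  [5, 4, 2]
  [8, 8, 5]
  [4, 3, 5]

Each entry (A^⊗3)_ij equals the minimum over all length-3 walks i = v_0 → v_1 → … → v_3 = j of Σ_t A[v_t][v_{t+1}]. For example, for (i, j) = (0, 2) we minimise over 9 possible intermediate vertex sequences; the minimum is 2, attained along the walk 0 → 2 → 0 → 2.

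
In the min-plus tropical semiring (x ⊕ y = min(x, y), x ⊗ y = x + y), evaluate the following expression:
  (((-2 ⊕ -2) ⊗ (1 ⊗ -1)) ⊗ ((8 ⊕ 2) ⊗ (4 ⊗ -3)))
(((-2 ⊕ -2) ⊗ (1 ⊗ -1)) ⊗ ((8 ⊕ 2) ⊗ (4 ⊗ -3))) = 1

Expand innermost to outermost. Recall ⊕ takes the minimum of its arguments and ⊗ takes their sum. Working out the expression (((-2 ⊕ -2) ⊗ (1 ⊗ -1)) ⊗ ((8 ⊕ 2) ⊗ (4 ⊗ -3))) gives 1.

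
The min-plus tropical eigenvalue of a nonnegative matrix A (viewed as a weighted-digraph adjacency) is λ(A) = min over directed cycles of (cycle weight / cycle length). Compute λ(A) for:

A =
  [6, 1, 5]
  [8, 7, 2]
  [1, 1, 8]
λ(A) = 4/3

Enumerate directed cycles and compute their means (weight / length). Sample:
  cycle 0 → 0: weight = 6, length = 1, mean = 6/1 ≈ 6.000
  cycle 1 → 1: weight = 7, length = 1, mean = 7/1 ≈ 7.000
  cycle 2 → 2: weight = 8, length = 1, mean = 8/1 ≈ 8.000
  cycle 0 → 1 → 0: weight = 9, length = 2, mean = 9/2 ≈ 4.500
  cycle 0 → 2 → 0: weight = 6, length = 2, mean = 6/2 ≈ 3.000
  cycle 1 → 0 → 1: weight = 9, length = 2, mean = 9/2 ≈ 4.500
Minimum mean = 1.333, attained e.g. along the cycle 0 → 1 → 2 → 0 with weight 4 and length 3. So λ(A) = 4/3 = 4/3.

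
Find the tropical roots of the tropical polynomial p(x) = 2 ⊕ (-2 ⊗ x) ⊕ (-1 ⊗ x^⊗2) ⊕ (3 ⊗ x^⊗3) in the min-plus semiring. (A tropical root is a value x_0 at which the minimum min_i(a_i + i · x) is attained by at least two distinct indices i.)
Roots: {-4, -1, 4}

Each tropical root is a break point of the lower envelope of the lines y = a_i + i · x (there are 4 lines, with slopes 0, 1, ..., 3). Only the lines that attain the minimum somewhere contribute to roots; other lines are dominated. Here the surviving (envelope) indices are i = 3, i = 2, i = 1, i = 0.
Intersections between consecutive envelope lines give the roots: for adjacent envelope indices i < j the intersection is x = (a_i − a_j) / (j − i). Reading off the sorted break points: {-4, -1, 4}.
Verification: at each break x_0, at least two indices attain the minimum of min_i(a_i + i · x_0).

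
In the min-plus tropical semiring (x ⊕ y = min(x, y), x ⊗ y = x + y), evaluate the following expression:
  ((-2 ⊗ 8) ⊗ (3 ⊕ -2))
((-2 ⊗ 8) ⊗ (3 ⊕ -2)) = 4

Expand innermost to outermost. Recall ⊕ takes the minimum of its arguments and ⊗ takes their sum. Working out the expression ((-2 ⊗ 8) ⊗ (3 ⊕ -2)) gives 4.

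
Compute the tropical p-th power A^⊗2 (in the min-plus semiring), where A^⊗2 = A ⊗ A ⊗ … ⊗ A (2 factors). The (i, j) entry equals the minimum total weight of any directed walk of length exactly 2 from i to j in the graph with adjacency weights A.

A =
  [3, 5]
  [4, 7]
A^⊗2 =
  [6, 8]
  [7, 9]

Each entry (A^⊗2)_ij equals the minimum over all length-2 walks i = v_0 → v_1 → … → v_2 = j of Σ_t A[v_t][v_{t+1}]. For example, for (i, j) = (0, 1) we minimise over 2 possible intermediate vertex sequences; the minimum is 8, attained along the walk 0 → 0 → 1.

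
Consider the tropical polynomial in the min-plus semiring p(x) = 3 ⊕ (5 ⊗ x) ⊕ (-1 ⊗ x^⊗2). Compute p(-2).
p(-2) = -5

A tropical monomial a ⊗ x^⊗i evaluates to a + i · x. Evaluating each term at x = -2:
  Term 0 contributes 3 + 0 · -2 = 3
  Term 1 contributes 5 + 1 · -2 = 3
  Term 2 contributes -1 + 2 · -2 = -5
p(-2) = ⊕ of these = min[3, 3, -5] = -5.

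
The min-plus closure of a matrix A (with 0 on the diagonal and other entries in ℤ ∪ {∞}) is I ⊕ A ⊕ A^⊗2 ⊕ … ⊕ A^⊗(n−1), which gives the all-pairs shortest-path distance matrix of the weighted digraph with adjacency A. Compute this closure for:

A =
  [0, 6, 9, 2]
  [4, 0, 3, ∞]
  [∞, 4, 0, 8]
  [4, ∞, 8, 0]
Closure =
  [0, 6, 9, 2]
  [4, 0, 3, 6]
  [8, 4, 0, 8]
  [4, 10, 8, 0]

This is the Floyd-Warshall all-pairs shortest-path computation. For each intermediate vertex k = 0, 1, …, 3, update dist[i][j] ← min(dist[i][j], dist[i][k] + dist[k][j]). The final matrix gives, for each (i, j), the minimum total weight of any directed path from i to j (possibly empty when i = j).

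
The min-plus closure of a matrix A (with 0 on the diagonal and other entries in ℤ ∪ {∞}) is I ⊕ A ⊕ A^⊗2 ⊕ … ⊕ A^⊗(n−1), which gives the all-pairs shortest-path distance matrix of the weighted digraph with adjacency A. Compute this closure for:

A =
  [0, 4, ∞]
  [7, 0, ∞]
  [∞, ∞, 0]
Closure =
  [0, 4, ∞]
  [7, 0, ∞]
  [∞, ∞, 0]

This is the Floyd-Warshall all-pairs shortest-path computation. For each intermediate vertex k = 0, 1, …, 2, update dist[i][j] ← min(dist[i][j], dist[i][k] + dist[k][j]). The final matrix gives, for each (i, j), the minimum total weight of any directed path from i to j (possibly empty when i = j).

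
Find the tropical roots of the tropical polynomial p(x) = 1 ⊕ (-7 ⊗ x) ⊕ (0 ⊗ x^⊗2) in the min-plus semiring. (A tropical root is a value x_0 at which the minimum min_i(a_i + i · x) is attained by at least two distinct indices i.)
Roots: {-7, 8}

Each tropical root is a break point of the lower envelope of the lines y = a_i + i · x (there are 3 lines, with slopes 0, 1, ..., 2). Only the lines that attain the minimum somewhere contribute to roots; other lines are dominated. Here the surviving (envelope) indices are i = 2, i = 1, i = 0.
Intersections between consecutive envelope lines give the roots: for adjacent envelope indices i < j the intersection is x = (a_i − a_j) / (j − i). Reading off the sorted break points: {-7, 8}.
Verification: at each break x_0, at least two indices attain the minimum of min_i(a_i + i · x_0).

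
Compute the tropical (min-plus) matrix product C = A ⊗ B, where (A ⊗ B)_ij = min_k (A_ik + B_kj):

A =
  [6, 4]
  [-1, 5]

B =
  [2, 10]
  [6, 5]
A ⊗ B =
  [8, 9]
  [1, 9]

Apply the min-plus product entry-by-entry:
  C[0][0] = min over k of (A[0][0] + B[0][0] = 6 + 2 = 8, A[0][1] + B[1][0] = 4 + 6 = 10) = 8 (attained at k = 0)
  C[0][1] = min over k of (A[0][0] + B[0][1] = 6 + 10 = 16, A[0][1] + B[1][1] = 4 + 5 = 9) = 9 (attained at k = 1)
  C[1][0] = min over k of (A[1][0] + B[0][0] = -1 + 2 = 1, A[1][1] + B[1][0] = 5 + 6 = 11) = 1 (attained at k = 0)
  C[1][1] = min over k of (A[1][0] + B[0][1] = -1 + 10 = 9, A[1][1] + B[1][1] = 5 + 5 = 10) = 9 (attained at k = 0)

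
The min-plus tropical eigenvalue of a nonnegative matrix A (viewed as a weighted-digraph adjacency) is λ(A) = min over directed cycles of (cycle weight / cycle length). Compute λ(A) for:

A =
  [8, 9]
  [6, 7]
λ(A) = 7

Enumerate directed cycles and compute their means (weight / length). Sample:
  cycle 0 → 0: weight = 8, length = 1, mean = 8/1 ≈ 8.000
  cycle 1 → 1: weight = 7, length = 1, mean = 7/1 ≈ 7.000
  cycle 0 → 1 → 0: weight = 15, length = 2, mean = 15/2 ≈ 7.500
  cycle 1 → 0 → 1: weight = 15, length = 2, mean = 15/2 ≈ 7.500
Minimum mean = 7.000, attained e.g. along the cycle 1 → 1 with weight 7 and length 1. So λ(A) = 7/1 = 7.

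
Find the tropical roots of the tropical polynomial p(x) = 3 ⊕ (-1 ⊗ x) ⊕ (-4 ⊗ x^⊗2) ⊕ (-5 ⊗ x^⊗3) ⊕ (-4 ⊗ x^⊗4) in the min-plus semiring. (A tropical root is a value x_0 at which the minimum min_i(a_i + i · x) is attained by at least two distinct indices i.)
Roots: {-1, 1, 3, 4}

Each tropical root is a break point of the lower envelope of the lines y = a_i + i · x (there are 5 lines, with slopes 0, 1, ..., 4). Only the lines that attain the minimum somewhere contribute to roots; other lines are dominated. Here the surviving (envelope) indices are i = 4, i = 3, i = 2, i = 1, i = 0.
Intersections between consecutive envelope lines give the roots: for adjacent envelope indices i < j the intersection is x = (a_i − a_j) / (j − i). Reading off the sorted break points: {-1, 1, 3, 4}.
Verification: at each break x_0, at least two indices attain the minimum of min_i(a_i + i · x_0).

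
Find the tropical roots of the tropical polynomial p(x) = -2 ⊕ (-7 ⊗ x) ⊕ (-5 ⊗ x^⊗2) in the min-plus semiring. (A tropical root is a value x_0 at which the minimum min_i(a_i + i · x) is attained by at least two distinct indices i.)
Roots: {-2, 5}

Each tropical root is a break point of the lower envelope of the lines y = a_i + i · x (there are 3 lines, with slopes 0, 1, ..., 2). Only the lines that attain the minimum somewhere contribute to roots; other lines are dominated. Here the surviving (envelope) indices are i = 2, i = 1, i = 0.
Intersections between consecutive envelope lines give the roots: for adjacent envelope indices i < j the intersection is x = (a_i − a_j) / (j − i). Reading off the sorted break points: {-2, 5}.
Verification: at each break x_0, at least two indices attain the minimum of min_i(a_i + i · x_0).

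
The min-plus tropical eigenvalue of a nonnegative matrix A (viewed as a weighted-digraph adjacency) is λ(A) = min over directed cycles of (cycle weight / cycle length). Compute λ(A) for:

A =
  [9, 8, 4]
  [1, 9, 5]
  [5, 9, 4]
λ(A) = 4

Enumerate directed cycles and compute their means (weight / length). Sample:
  cycle 0 → 0: weight = 9, length = 1, mean = 9/1 ≈ 9.000
  cycle 1 → 1: weight = 9, length = 1, mean = 9/1 ≈ 9.000
  cycle 2 → 2: weight = 4, length = 1, mean = 4/1 ≈ 4.000
  cycle 0 → 1 → 0: weight = 9, length = 2, mean = 9/2 ≈ 4.500
  cycle 0 → 2 → 0: weight = 9, length = 2, mean = 9/2 ≈ 4.500
  cycle 1 → 0 → 1: weight = 9, length = 2, mean = 9/2 ≈ 4.500
Minimum mean = 4.000, attained e.g. along the cycle 2 → 2 with weight 4 and length 1. So λ(A) = 4/1 = 4.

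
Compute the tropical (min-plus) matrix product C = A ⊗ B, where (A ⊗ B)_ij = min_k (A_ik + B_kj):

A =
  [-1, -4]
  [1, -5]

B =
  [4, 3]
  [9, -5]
A ⊗ B =
  [3, -9]
  [4, -10]

Apply the min-plus product entry-by-entry:
  C[0][0] = min over k of (A[0][0] + B[0][0] = -1 + 4 = 3, A[0][1] + B[1][0] = -4 + 9 = 5) = 3 (attained at k = 0)
  C[0][1] = min over k of (A[0][0] + B[0][1] = -1 + 3 = 2, A[0][1] + B[1][1] = -4 + -5 = -9) = -9 (attained at k = 1)
  C[1][0] = min over k of (A[1][0] + B[0][0] = 1 + 4 = 5, A[1][1] + B[1][0] = -5 + 9 = 4) = 4 (attained at k = 1)
  C[1][1] = min over k of (A[1][0] + B[0][1] = 1 + 3 = 4, A[1][1] + B[1][1] = -5 + -5 = -10) = -10 (attained at k = 1)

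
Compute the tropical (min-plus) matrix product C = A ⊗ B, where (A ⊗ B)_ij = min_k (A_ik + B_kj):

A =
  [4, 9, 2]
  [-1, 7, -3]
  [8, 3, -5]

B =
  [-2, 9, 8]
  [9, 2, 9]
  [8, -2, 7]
A ⊗ B =
  [2, 0, 9]
  [-3, -5, 4]
  [3, -7, 2]

Apply the min-plus product entry-by-entry:
  C[0][0] = min over k of (A[0][0] + B[0][0] = 4 + -2 = 2, A[0][1] + B[1][0] = 9 + 9 = 18, A[0][2] + B[2][0] = 2 + 8 = 10) = 2 (attained at k = 0)
  C[0][1] = min over k of (A[0][0] + B[0][1] = 4 + 9 = 13, A[0][1] + B[1][1] = 9 + 2 = 11, A[0][2] + B[2][1] = 2 + -2 = 0) = 0 (attained at k = 2)
  C[0][2] = min over k of (A[0][0] + B[0][2] = 4 + 8 = 12, A[0][1] + B[1][2] = 9 + 9 = 18, A[0][2] + B[2][2] = 2 + 7 = 9) = 9 (attained at k = 2)
  C[1][0] = min over k of (A[1][0] + B[0][0] = -1 + -2 = -3, A[1][1] + B[1][0] = 7 + 9 = 16, A[1][2] + B[2][0] = -3 + 8 = 5) = -3 (attained at k = 0)
  C[1][1] = min over k of (A[1][0] + B[0][1] = -1 + 9 = 8, A[1][1] + B[1][1] = 7 + 2 = 9, A[1][2] + B[2][1] = -3 + -2 = -5) = -5 (attained at k = 2)
  C[1][2] = min over k of (A[1][0] + B[0][2] = -1 + 8 = 7, A[1][1] + B[1][2] = 7 + 9 = 16, A[1][2] + B[2][2] = -3 + 7 = 4) = 4 (attained at k = 2)
  C[2][0] = min over k of (A[2][0] + B[0][0] = 8 + -2 = 6, A[2][1] + B[1][0] = 3 + 9 = 12, A[2][2] + B[2][0] = -5 + 8 = 3) = 3 (attained at k = 2)
  C[2][1] = min over k of (A[2][0] + B[0][1] = 8 + 9 = 17, A[2][1] + B[1][1] = 3 + 2 = 5, A[2][2] + B[2][1] = -5 + -2 = -7) = -7 (attained at k = 2)
  C[2][2] = min over k of (A[2][0] + B[0][2] = 8 + 8 = 16, A[2][1] + B[1][2] = 3 + 9 = 12, A[2][2] + B[2][2] = -5 + 7 = 2) = 2 (attained at k = 2)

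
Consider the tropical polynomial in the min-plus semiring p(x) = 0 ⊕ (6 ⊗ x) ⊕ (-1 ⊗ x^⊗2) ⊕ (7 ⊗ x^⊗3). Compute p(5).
p(5) = 0

A tropical monomial a ⊗ x^⊗i evaluates to a + i · x. Evaluating each term at x = 5:
  Term 0 contributes 0 + 0 · 5 = 0
  Term 1 contributes 6 + 1 · 5 = 11
  Term 2 contributes -1 + 2 · 5 = 9
  Term 3 contributes 7 + 3 · 5 = 22
p(5) = ⊕ of these = min[0, 11, 9, 22] = 0.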